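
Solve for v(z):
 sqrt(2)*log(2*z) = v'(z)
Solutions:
 v(z) = C1 + sqrt(2)*z*log(z) - sqrt(2)*z + sqrt(2)*z*log(2)


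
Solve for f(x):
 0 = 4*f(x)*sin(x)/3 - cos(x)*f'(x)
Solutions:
 f(x) = C1/cos(x)^(4/3)


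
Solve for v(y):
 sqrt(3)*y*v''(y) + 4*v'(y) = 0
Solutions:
 v(y) = C1 + C2*y^(1 - 4*sqrt(3)/3)


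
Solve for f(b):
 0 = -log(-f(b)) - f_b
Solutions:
 -li(-f(b)) = C1 - b


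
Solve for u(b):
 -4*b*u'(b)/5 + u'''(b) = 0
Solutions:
 u(b) = C1 + Integral(C2*airyai(10^(2/3)*b/5) + C3*airybi(10^(2/3)*b/5), b)


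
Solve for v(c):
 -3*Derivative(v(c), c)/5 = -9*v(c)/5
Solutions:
 v(c) = C1*exp(3*c)


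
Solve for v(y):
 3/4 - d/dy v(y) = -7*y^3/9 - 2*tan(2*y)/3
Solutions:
 v(y) = C1 + 7*y^4/36 + 3*y/4 - log(cos(2*y))/3


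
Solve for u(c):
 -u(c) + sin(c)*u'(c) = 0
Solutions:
 u(c) = C1*sqrt(cos(c) - 1)/sqrt(cos(c) + 1)


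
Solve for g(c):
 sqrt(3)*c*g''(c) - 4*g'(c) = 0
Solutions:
 g(c) = C1 + C2*c^(1 + 4*sqrt(3)/3)


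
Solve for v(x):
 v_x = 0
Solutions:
 v(x) = C1


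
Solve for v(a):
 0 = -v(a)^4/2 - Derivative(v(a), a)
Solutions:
 v(a) = 2^(1/3)*(1/(C1 + 3*a))^(1/3)
 v(a) = 2^(1/3)*(-3^(2/3) - 3*3^(1/6)*I)*(1/(C1 + a))^(1/3)/6
 v(a) = 2^(1/3)*(-3^(2/3) + 3*3^(1/6)*I)*(1/(C1 + a))^(1/3)/6


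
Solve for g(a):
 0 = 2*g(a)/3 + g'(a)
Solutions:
 g(a) = C1*exp(-2*a/3)


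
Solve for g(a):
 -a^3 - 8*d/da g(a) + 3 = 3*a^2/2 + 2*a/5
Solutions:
 g(a) = C1 - a^4/32 - a^3/16 - a^2/40 + 3*a/8


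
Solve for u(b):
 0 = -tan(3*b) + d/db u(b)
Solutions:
 u(b) = C1 - log(cos(3*b))/3


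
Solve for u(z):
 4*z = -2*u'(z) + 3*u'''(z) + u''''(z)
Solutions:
 u(z) = C1 - z^2 + (C2 + C3*exp(-sqrt(3)*z) + C4*exp(sqrt(3)*z))*exp(-z)


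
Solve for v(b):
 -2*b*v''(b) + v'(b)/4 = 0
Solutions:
 v(b) = C1 + C2*b^(9/8)


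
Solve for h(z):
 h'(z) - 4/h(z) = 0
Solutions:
 h(z) = -sqrt(C1 + 8*z)
 h(z) = sqrt(C1 + 8*z)


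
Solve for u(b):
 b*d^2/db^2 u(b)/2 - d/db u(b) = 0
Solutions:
 u(b) = C1 + C2*b^3


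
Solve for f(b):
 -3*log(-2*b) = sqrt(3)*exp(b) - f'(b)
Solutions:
 f(b) = C1 + 3*b*log(-b) + 3*b*(-1 + log(2)) + sqrt(3)*exp(b)


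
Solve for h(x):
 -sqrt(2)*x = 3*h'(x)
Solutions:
 h(x) = C1 - sqrt(2)*x^2/6


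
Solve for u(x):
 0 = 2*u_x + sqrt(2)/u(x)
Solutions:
 u(x) = -sqrt(C1 - sqrt(2)*x)
 u(x) = sqrt(C1 - sqrt(2)*x)


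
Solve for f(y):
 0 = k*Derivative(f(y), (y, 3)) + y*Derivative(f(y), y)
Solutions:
 f(y) = C1 + Integral(C2*airyai(y*(-1/k)^(1/3)) + C3*airybi(y*(-1/k)^(1/3)), y)


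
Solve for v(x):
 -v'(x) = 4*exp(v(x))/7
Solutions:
 v(x) = log(1/(C1 + 4*x)) + log(7)


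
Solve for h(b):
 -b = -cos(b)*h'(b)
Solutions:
 h(b) = C1 + Integral(b/cos(b), b)


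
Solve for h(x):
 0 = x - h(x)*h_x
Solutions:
 h(x) = -sqrt(C1 + x^2)
 h(x) = sqrt(C1 + x^2)


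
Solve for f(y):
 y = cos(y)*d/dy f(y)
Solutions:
 f(y) = C1 + Integral(y/cos(y), y)


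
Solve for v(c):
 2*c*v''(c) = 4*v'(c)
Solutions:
 v(c) = C1 + C2*c^3


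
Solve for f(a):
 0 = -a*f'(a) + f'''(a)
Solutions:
 f(a) = C1 + Integral(C2*airyai(a) + C3*airybi(a), a)


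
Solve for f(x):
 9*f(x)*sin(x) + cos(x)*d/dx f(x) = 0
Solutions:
 f(x) = C1*cos(x)^9


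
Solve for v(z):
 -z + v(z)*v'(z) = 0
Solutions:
 v(z) = -sqrt(C1 + z^2)
 v(z) = sqrt(C1 + z^2)


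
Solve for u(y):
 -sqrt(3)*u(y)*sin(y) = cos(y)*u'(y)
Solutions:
 u(y) = C1*cos(y)^(sqrt(3))


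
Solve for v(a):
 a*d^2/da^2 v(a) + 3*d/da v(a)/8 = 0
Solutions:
 v(a) = C1 + C2*a^(5/8)


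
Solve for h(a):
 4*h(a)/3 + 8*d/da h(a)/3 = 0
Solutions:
 h(a) = C1*exp(-a/2)


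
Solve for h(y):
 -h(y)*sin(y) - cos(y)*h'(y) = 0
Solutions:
 h(y) = C1*cos(y)


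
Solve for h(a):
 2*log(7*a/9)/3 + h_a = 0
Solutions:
 h(a) = C1 - 2*a*log(a)/3 - 2*a*log(7)/3 + 2*a/3 + 4*a*log(3)/3


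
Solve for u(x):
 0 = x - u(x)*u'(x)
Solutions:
 u(x) = -sqrt(C1 + x^2)
 u(x) = sqrt(C1 + x^2)


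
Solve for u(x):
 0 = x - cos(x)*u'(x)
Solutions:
 u(x) = C1 + Integral(x/cos(x), x)


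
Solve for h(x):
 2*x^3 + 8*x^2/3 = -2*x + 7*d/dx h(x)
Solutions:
 h(x) = C1 + x^4/14 + 8*x^3/63 + x^2/7


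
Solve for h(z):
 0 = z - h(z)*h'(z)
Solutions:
 h(z) = -sqrt(C1 + z^2)
 h(z) = sqrt(C1 + z^2)


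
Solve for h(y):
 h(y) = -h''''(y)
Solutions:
 h(y) = (C1*sin(sqrt(2)*y/2) + C2*cos(sqrt(2)*y/2))*exp(-sqrt(2)*y/2) + (C3*sin(sqrt(2)*y/2) + C4*cos(sqrt(2)*y/2))*exp(sqrt(2)*y/2)


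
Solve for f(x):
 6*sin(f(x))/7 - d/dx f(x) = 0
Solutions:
 -6*x/7 + log(cos(f(x)) - 1)/2 - log(cos(f(x)) + 1)/2 = C1


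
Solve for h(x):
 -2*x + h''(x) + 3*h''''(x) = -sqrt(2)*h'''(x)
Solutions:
 h(x) = C1 + C2*x + x^3/3 - sqrt(2)*x^2 + (C3*sin(sqrt(10)*x/6) + C4*cos(sqrt(10)*x/6))*exp(-sqrt(2)*x/6)


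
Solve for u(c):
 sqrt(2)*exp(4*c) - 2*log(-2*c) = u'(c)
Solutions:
 u(c) = C1 - 2*c*log(-c) + 2*c*(1 - log(2)) + sqrt(2)*exp(4*c)/4


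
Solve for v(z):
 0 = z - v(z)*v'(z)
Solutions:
 v(z) = -sqrt(C1 + z^2)
 v(z) = sqrt(C1 + z^2)


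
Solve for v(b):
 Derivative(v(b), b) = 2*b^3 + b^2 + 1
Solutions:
 v(b) = C1 + b^4/2 + b^3/3 + b


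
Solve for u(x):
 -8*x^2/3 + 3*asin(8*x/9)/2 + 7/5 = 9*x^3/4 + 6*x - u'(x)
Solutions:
 u(x) = C1 + 9*x^4/16 + 8*x^3/9 + 3*x^2 - 3*x*asin(8*x/9)/2 - 7*x/5 - 3*sqrt(81 - 64*x^2)/16


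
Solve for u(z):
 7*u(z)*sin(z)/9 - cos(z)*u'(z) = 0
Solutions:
 u(z) = C1/cos(z)^(7/9)


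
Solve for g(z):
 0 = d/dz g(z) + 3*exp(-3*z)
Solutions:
 g(z) = C1 + exp(-3*z)


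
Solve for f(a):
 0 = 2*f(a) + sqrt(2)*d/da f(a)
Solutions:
 f(a) = C1*exp(-sqrt(2)*a)


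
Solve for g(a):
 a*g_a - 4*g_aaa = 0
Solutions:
 g(a) = C1 + Integral(C2*airyai(2^(1/3)*a/2) + C3*airybi(2^(1/3)*a/2), a)


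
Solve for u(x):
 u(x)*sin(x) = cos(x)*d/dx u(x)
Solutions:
 u(x) = C1/cos(x)


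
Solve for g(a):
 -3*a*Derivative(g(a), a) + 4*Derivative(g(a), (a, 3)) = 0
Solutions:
 g(a) = C1 + Integral(C2*airyai(6^(1/3)*a/2) + C3*airybi(6^(1/3)*a/2), a)


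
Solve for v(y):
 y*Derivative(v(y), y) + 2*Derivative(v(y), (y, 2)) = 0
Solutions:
 v(y) = C1 + C2*erf(y/2)


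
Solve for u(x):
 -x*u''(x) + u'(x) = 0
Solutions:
 u(x) = C1 + C2*x^2


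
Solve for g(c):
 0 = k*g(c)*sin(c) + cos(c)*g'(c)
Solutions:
 g(c) = C1*exp(k*log(cos(c)))


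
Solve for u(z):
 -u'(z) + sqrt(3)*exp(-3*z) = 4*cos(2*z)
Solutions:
 u(z) = C1 - 2*sin(2*z) - sqrt(3)*exp(-3*z)/3


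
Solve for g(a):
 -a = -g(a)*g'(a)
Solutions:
 g(a) = -sqrt(C1 + a^2)
 g(a) = sqrt(C1 + a^2)


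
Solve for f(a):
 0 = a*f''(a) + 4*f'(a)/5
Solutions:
 f(a) = C1 + C2*a^(1/5)


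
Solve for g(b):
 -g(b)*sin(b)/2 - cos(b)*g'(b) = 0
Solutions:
 g(b) = C1*sqrt(cos(b))


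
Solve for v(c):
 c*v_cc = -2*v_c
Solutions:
 v(c) = C1 + C2/c


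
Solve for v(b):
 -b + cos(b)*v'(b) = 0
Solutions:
 v(b) = C1 + Integral(b/cos(b), b)


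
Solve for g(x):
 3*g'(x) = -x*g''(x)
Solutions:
 g(x) = C1 + C2/x^2


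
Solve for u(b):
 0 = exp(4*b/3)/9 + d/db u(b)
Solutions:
 u(b) = C1 - exp(4*b/3)/12


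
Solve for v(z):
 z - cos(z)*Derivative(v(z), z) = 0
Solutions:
 v(z) = C1 + Integral(z/cos(z), z)


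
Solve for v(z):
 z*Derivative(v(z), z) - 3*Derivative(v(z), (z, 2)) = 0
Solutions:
 v(z) = C1 + C2*erfi(sqrt(6)*z/6)


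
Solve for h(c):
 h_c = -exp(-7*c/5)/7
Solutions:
 h(c) = C1 + 5*exp(-7*c/5)/49


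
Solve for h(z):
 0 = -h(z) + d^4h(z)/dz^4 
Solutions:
 h(z) = C1*exp(-z) + C2*exp(z) + C3*sin(z) + C4*cos(z)


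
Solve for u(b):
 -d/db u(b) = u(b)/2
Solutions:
 u(b) = C1*exp(-b/2)


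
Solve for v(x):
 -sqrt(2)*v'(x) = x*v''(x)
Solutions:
 v(x) = C1 + C2*x^(1 - sqrt(2))


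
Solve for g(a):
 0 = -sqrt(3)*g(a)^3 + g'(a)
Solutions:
 g(a) = -sqrt(2)*sqrt(-1/(C1 + sqrt(3)*a))/2
 g(a) = sqrt(2)*sqrt(-1/(C1 + sqrt(3)*a))/2


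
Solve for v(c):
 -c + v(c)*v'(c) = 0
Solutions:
 v(c) = -sqrt(C1 + c^2)
 v(c) = sqrt(C1 + c^2)


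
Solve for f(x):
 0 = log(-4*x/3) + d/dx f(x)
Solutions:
 f(x) = C1 - x*log(-x) + x*(-2*log(2) + 1 + log(3))


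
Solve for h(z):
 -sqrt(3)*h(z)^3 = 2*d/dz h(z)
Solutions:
 h(z) = -sqrt(-1/(C1 - sqrt(3)*z))
 h(z) = sqrt(-1/(C1 - sqrt(3)*z))


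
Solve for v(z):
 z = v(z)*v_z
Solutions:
 v(z) = -sqrt(C1 + z^2)
 v(z) = sqrt(C1 + z^2)


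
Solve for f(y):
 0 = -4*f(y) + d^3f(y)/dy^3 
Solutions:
 f(y) = C3*exp(2^(2/3)*y) + (C1*sin(2^(2/3)*sqrt(3)*y/2) + C2*cos(2^(2/3)*sqrt(3)*y/2))*exp(-2^(2/3)*y/2)


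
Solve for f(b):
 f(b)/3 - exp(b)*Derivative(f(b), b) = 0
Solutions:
 f(b) = C1*exp(-exp(-b)/3)


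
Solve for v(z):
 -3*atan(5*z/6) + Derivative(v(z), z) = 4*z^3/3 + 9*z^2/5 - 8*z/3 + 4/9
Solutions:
 v(z) = C1 + z^4/3 + 3*z^3/5 - 4*z^2/3 + 3*z*atan(5*z/6) + 4*z/9 - 9*log(25*z^2 + 36)/5


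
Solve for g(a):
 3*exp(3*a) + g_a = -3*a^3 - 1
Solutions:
 g(a) = C1 - 3*a^4/4 - a - exp(3*a)


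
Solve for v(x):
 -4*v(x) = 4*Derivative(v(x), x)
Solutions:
 v(x) = C1*exp(-x)


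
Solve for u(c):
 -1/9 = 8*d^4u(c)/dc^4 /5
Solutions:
 u(c) = C1 + C2*c + C3*c^2 + C4*c^3 - 5*c^4/1728


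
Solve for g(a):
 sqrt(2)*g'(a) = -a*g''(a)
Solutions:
 g(a) = C1 + C2*a^(1 - sqrt(2))


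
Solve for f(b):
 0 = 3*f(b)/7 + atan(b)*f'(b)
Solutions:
 f(b) = C1*exp(-3*Integral(1/atan(b), b)/7)


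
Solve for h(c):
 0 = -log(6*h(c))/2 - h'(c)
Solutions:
 2*Integral(1/(log(_y) + log(6)), (_y, h(c))) = C1 - c


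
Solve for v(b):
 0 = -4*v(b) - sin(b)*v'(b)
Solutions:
 v(b) = C1*(cos(b)^2 + 2*cos(b) + 1)/(cos(b)^2 - 2*cos(b) + 1)


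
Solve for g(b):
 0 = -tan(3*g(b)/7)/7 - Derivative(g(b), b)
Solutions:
 g(b) = -7*asin(C1*exp(-3*b/49))/3 + 7*pi/3
 g(b) = 7*asin(C1*exp(-3*b/49))/3


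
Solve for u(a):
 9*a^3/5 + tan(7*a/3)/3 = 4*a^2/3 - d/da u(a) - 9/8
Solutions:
 u(a) = C1 - 9*a^4/20 + 4*a^3/9 - 9*a/8 + log(cos(7*a/3))/7


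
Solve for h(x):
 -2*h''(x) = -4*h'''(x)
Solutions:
 h(x) = C1 + C2*x + C3*exp(x/2)


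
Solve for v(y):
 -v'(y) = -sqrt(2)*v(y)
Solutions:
 v(y) = C1*exp(sqrt(2)*y)


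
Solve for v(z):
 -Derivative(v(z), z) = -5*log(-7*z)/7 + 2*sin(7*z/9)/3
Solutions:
 v(z) = C1 + 5*z*log(-z)/7 - 5*z/7 + 5*z*log(7)/7 + 6*cos(7*z/9)/7


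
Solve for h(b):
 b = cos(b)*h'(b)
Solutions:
 h(b) = C1 + Integral(b/cos(b), b)


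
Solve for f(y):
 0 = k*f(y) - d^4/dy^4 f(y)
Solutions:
 f(y) = C1*exp(-k^(1/4)*y) + C2*exp(k^(1/4)*y) + C3*exp(-I*k^(1/4)*y) + C4*exp(I*k^(1/4)*y)


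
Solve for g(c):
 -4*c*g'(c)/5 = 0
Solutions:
 g(c) = C1


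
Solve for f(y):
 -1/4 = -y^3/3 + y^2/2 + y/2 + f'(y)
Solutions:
 f(y) = C1 + y^4/12 - y^3/6 - y^2/4 - y/4


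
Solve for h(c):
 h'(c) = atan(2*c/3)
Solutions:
 h(c) = C1 + c*atan(2*c/3) - 3*log(4*c^2 + 9)/4


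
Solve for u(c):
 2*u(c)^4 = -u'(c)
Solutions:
 u(c) = (-3^(2/3) - 3*3^(1/6)*I)*(1/(C1 + 2*c))^(1/3)/6
 u(c) = (-3^(2/3) + 3*3^(1/6)*I)*(1/(C1 + 2*c))^(1/3)/6
 u(c) = (1/(C1 + 6*c))^(1/3)


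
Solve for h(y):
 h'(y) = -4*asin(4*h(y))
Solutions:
 Integral(1/asin(4*_y), (_y, h(y))) = C1 - 4*y


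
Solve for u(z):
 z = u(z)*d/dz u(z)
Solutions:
 u(z) = -sqrt(C1 + z^2)
 u(z) = sqrt(C1 + z^2)


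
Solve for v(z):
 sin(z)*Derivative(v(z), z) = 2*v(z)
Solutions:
 v(z) = C1*(cos(z) - 1)/(cos(z) + 1)


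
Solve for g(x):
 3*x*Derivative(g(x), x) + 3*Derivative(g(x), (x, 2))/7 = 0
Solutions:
 g(x) = C1 + C2*erf(sqrt(14)*x/2)


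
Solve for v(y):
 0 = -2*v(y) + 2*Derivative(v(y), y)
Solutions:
 v(y) = C1*exp(y)


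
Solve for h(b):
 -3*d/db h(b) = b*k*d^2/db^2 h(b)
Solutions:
 h(b) = C1 + b^(((re(k) - 3)*re(k) + im(k)^2)/(re(k)^2 + im(k)^2))*(C2*sin(3*log(b)*Abs(im(k))/(re(k)^2 + im(k)^2)) + C3*cos(3*log(b)*im(k)/(re(k)^2 + im(k)^2)))


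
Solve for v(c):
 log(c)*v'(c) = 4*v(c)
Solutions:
 v(c) = C1*exp(4*li(c))


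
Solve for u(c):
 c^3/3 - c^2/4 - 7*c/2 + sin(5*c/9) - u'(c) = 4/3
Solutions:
 u(c) = C1 + c^4/12 - c^3/12 - 7*c^2/4 - 4*c/3 - 9*cos(5*c/9)/5


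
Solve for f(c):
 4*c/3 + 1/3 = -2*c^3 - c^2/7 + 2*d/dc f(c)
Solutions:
 f(c) = C1 + c^4/4 + c^3/42 + c^2/3 + c/6


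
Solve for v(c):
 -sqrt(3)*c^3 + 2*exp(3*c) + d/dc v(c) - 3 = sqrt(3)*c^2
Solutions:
 v(c) = C1 + sqrt(3)*c^4/4 + sqrt(3)*c^3/3 + 3*c - 2*exp(3*c)/3


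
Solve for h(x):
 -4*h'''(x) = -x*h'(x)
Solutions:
 h(x) = C1 + Integral(C2*airyai(2^(1/3)*x/2) + C3*airybi(2^(1/3)*x/2), x)


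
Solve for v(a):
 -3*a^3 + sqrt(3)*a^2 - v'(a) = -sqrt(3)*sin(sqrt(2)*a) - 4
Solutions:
 v(a) = C1 - 3*a^4/4 + sqrt(3)*a^3/3 + 4*a - sqrt(6)*cos(sqrt(2)*a)/2


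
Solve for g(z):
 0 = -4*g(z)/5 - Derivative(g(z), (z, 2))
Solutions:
 g(z) = C1*sin(2*sqrt(5)*z/5) + C2*cos(2*sqrt(5)*z/5)


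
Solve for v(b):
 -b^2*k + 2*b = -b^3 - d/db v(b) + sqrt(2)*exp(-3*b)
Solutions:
 v(b) = C1 - b^4/4 + b^3*k/3 - b^2 - sqrt(2)*exp(-3*b)/3


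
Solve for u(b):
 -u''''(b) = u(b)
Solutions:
 u(b) = (C1*sin(sqrt(2)*b/2) + C2*cos(sqrt(2)*b/2))*exp(-sqrt(2)*b/2) + (C3*sin(sqrt(2)*b/2) + C4*cos(sqrt(2)*b/2))*exp(sqrt(2)*b/2)


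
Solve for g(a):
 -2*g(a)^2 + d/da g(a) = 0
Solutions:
 g(a) = -1/(C1 + 2*a)


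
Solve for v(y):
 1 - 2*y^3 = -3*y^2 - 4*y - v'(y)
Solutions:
 v(y) = C1 + y^4/2 - y^3 - 2*y^2 - y


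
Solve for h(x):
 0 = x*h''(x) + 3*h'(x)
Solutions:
 h(x) = C1 + C2/x^2


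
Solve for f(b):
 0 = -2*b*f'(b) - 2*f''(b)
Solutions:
 f(b) = C1 + C2*erf(sqrt(2)*b/2)


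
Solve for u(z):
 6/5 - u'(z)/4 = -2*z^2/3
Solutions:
 u(z) = C1 + 8*z^3/9 + 24*z/5


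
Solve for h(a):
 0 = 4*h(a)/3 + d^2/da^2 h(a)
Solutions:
 h(a) = C1*sin(2*sqrt(3)*a/3) + C2*cos(2*sqrt(3)*a/3)


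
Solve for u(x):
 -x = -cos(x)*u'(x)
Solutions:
 u(x) = C1 + Integral(x/cos(x), x)


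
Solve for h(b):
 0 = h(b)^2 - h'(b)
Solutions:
 h(b) = -1/(C1 + b)


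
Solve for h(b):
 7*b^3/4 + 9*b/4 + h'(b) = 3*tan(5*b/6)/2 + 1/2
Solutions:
 h(b) = C1 - 7*b^4/16 - 9*b^2/8 + b/2 - 9*log(cos(5*b/6))/5


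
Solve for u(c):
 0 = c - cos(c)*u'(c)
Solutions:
 u(c) = C1 + Integral(c/cos(c), c)


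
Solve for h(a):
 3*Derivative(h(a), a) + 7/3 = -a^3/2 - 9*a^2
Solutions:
 h(a) = C1 - a^4/24 - a^3 - 7*a/9


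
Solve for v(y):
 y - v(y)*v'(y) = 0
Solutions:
 v(y) = -sqrt(C1 + y^2)
 v(y) = sqrt(C1 + y^2)


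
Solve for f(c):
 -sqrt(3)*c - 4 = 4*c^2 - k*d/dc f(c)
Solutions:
 f(c) = C1 + 4*c^3/(3*k) + sqrt(3)*c^2/(2*k) + 4*c/k


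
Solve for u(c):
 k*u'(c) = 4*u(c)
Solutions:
 u(c) = C1*exp(4*c/k)


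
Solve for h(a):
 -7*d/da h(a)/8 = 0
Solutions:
 h(a) = C1


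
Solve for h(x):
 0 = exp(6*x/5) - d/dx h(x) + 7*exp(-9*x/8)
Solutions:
 h(x) = C1 + 5*exp(6*x/5)/6 - 56*exp(-9*x/8)/9


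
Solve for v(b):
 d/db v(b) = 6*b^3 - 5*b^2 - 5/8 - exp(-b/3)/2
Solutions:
 v(b) = C1 + 3*b^4/2 - 5*b^3/3 - 5*b/8 + 3*exp(-b/3)/2


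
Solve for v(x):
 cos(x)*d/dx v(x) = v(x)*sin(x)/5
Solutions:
 v(x) = C1/cos(x)^(1/5)


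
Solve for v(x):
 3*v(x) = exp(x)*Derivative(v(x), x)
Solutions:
 v(x) = C1*exp(-3*exp(-x))


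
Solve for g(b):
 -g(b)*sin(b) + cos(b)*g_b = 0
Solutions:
 g(b) = C1/cos(b)


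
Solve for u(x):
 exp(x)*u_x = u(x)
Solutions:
 u(x) = C1*exp(-exp(-x))


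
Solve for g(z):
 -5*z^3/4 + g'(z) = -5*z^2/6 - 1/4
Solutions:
 g(z) = C1 + 5*z^4/16 - 5*z^3/18 - z/4


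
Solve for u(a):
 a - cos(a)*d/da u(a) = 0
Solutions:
 u(a) = C1 + Integral(a/cos(a), a)


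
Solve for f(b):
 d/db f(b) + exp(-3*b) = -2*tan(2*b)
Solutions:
 f(b) = C1 - log(tan(2*b)^2 + 1)/2 + exp(-3*b)/3


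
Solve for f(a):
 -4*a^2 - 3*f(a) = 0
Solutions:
 f(a) = -4*a^2/3


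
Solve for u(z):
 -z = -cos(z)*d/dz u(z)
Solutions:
 u(z) = C1 + Integral(z/cos(z), z)


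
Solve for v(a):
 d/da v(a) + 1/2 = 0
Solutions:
 v(a) = C1 - a/2


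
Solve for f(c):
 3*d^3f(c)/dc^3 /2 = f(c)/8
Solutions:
 f(c) = C3*exp(18^(1/3)*c/6) + (C1*sin(2^(1/3)*3^(1/6)*c/4) + C2*cos(2^(1/3)*3^(1/6)*c/4))*exp(-18^(1/3)*c/12)


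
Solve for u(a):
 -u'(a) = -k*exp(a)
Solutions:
 u(a) = C1 + k*exp(a)


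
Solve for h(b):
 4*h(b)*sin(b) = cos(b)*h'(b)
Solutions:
 h(b) = C1/cos(b)^4


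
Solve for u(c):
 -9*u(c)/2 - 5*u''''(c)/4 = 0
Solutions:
 u(c) = (C1*sin(10^(3/4)*sqrt(3)*c/10) + C2*cos(10^(3/4)*sqrt(3)*c/10))*exp(-10^(3/4)*sqrt(3)*c/10) + (C3*sin(10^(3/4)*sqrt(3)*c/10) + C4*cos(10^(3/4)*sqrt(3)*c/10))*exp(10^(3/4)*sqrt(3)*c/10)


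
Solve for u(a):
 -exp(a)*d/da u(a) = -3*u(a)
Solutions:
 u(a) = C1*exp(-3*exp(-a))


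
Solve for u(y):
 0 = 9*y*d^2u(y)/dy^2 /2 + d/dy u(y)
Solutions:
 u(y) = C1 + C2*y^(7/9)


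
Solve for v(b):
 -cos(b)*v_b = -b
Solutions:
 v(b) = C1 + Integral(b/cos(b), b)


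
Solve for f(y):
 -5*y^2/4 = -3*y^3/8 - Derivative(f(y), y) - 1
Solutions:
 f(y) = C1 - 3*y^4/32 + 5*y^3/12 - y


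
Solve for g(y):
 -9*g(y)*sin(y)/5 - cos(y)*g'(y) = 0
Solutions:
 g(y) = C1*cos(y)^(9/5)


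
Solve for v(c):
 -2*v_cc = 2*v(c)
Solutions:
 v(c) = C1*sin(c) + C2*cos(c)


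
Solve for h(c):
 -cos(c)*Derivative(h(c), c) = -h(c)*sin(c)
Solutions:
 h(c) = C1/cos(c)


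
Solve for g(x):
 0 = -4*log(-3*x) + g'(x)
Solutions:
 g(x) = C1 + 4*x*log(-x) + 4*x*(-1 + log(3))


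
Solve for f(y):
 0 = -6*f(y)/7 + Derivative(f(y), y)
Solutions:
 f(y) = C1*exp(6*y/7)


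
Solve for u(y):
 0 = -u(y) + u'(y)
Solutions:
 u(y) = C1*exp(y)


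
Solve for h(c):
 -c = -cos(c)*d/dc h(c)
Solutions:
 h(c) = C1 + Integral(c/cos(c), c)


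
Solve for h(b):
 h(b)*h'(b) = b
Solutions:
 h(b) = -sqrt(C1 + b^2)
 h(b) = sqrt(C1 + b^2)


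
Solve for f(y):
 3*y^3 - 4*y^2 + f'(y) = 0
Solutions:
 f(y) = C1 - 3*y^4/4 + 4*y^3/3


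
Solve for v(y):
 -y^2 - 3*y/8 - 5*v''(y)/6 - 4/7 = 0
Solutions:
 v(y) = C1 + C2*y - y^4/10 - 3*y^3/40 - 12*y^2/35


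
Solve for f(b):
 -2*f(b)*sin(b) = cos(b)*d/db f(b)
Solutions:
 f(b) = C1*cos(b)^2


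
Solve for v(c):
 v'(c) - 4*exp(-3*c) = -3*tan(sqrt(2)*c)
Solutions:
 v(c) = C1 - 3*sqrt(2)*log(tan(sqrt(2)*c)^2 + 1)/4 - 4*exp(-3*c)/3


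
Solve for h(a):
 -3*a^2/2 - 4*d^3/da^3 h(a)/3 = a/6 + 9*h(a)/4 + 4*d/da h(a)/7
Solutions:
 h(a) = C1*exp(-14^(1/3)*a*(-(1323 + sqrt(1757497))^(1/3) + 8*14^(1/3)/(1323 + sqrt(1757497))^(1/3))/56)*sin(14^(1/3)*sqrt(3)*a*(8*14^(1/3)/(1323 + sqrt(1757497))^(1/3) + (1323 + sqrt(1757497))^(1/3))/56) + C2*exp(-14^(1/3)*a*(-(1323 + sqrt(1757497))^(1/3) + 8*14^(1/3)/(1323 + sqrt(1757497))^(1/3))/56)*cos(14^(1/3)*sqrt(3)*a*(8*14^(1/3)/(1323 + sqrt(1757497))^(1/3) + (1323 + sqrt(1757497))^(1/3))/56) + C3*exp(14^(1/3)*a*(-(1323 + sqrt(1757497))^(1/3) + 8*14^(1/3)/(1323 + sqrt(1757497))^(1/3))/28) - 2*a^2/3 + 50*a/189 - 800/11907


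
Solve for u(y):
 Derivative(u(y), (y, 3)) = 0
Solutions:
 u(y) = C1 + C2*y + C3*y^2


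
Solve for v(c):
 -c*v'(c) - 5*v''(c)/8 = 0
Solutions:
 v(c) = C1 + C2*erf(2*sqrt(5)*c/5)


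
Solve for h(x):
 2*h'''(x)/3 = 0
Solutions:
 h(x) = C1 + C2*x + C3*x^2


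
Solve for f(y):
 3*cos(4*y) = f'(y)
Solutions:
 f(y) = C1 + 3*sin(4*y)/4


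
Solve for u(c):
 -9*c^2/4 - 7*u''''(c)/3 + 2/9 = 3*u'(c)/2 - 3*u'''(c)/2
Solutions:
 u(c) = C1 + C2*exp(c*(3*3^(1/3)/(14*sqrt(46) + 95)^(1/3) + 6 + 3^(2/3)*(14*sqrt(46) + 95)^(1/3))/28)*sin(3*3^(1/6)*c*(-(14*sqrt(46) + 95)^(1/3) + 3^(2/3)/(14*sqrt(46) + 95)^(1/3))/28) + C3*exp(c*(3*3^(1/3)/(14*sqrt(46) + 95)^(1/3) + 6 + 3^(2/3)*(14*sqrt(46) + 95)^(1/3))/28)*cos(3*3^(1/6)*c*(-(14*sqrt(46) + 95)^(1/3) + 3^(2/3)/(14*sqrt(46) + 95)^(1/3))/28) + C4*exp(c*(-3^(2/3)*(14*sqrt(46) + 95)^(1/3) - 3*3^(1/3)/(14*sqrt(46) + 95)^(1/3) + 3)/14) - c^3/2 - 77*c/27


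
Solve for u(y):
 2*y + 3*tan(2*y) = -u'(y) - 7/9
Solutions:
 u(y) = C1 - y^2 - 7*y/9 + 3*log(cos(2*y))/2


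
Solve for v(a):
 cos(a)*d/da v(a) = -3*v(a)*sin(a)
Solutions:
 v(a) = C1*cos(a)^3


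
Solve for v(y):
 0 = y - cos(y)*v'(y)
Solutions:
 v(y) = C1 + Integral(y/cos(y), y)


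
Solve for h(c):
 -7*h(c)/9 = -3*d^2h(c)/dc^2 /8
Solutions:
 h(c) = C1*exp(-2*sqrt(42)*c/9) + C2*exp(2*sqrt(42)*c/9)


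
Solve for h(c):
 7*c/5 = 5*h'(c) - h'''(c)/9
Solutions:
 h(c) = C1 + C2*exp(-3*sqrt(5)*c) + C3*exp(3*sqrt(5)*c) + 7*c^2/50


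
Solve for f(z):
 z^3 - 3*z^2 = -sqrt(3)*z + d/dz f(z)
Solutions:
 f(z) = C1 + z^4/4 - z^3 + sqrt(3)*z^2/2


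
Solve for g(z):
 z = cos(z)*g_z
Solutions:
 g(z) = C1 + Integral(z/cos(z), z)


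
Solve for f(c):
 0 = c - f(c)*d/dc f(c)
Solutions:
 f(c) = -sqrt(C1 + c^2)
 f(c) = sqrt(C1 + c^2)


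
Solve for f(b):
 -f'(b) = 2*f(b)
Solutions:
 f(b) = C1*exp(-2*b)


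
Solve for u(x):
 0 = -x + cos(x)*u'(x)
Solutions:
 u(x) = C1 + Integral(x/cos(x), x)


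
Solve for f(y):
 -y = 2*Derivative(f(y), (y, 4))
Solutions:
 f(y) = C1 + C2*y + C3*y^2 + C4*y^3 - y^5/240


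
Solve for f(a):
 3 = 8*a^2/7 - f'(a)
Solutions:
 f(a) = C1 + 8*a^3/21 - 3*a


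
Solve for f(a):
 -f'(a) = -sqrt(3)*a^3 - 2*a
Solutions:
 f(a) = C1 + sqrt(3)*a^4/4 + a^2


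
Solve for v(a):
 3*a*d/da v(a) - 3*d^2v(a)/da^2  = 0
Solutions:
 v(a) = C1 + C2*erfi(sqrt(2)*a/2)


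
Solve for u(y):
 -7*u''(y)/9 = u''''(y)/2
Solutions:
 u(y) = C1 + C2*y + C3*sin(sqrt(14)*y/3) + C4*cos(sqrt(14)*y/3)


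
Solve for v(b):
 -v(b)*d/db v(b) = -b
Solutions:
 v(b) = -sqrt(C1 + b^2)
 v(b) = sqrt(C1 + b^2)


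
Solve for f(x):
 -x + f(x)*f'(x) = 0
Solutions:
 f(x) = -sqrt(C1 + x^2)
 f(x) = sqrt(C1 + x^2)


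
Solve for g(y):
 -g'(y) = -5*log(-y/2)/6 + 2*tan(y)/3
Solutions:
 g(y) = C1 + 5*y*log(-y)/6 - 5*y/6 - 5*y*log(2)/6 + 2*log(cos(y))/3


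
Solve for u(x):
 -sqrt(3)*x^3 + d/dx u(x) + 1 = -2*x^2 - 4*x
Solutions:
 u(x) = C1 + sqrt(3)*x^4/4 - 2*x^3/3 - 2*x^2 - x


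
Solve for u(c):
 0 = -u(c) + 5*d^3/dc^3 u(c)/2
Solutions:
 u(c) = C3*exp(2^(1/3)*5^(2/3)*c/5) + (C1*sin(2^(1/3)*sqrt(3)*5^(2/3)*c/10) + C2*cos(2^(1/3)*sqrt(3)*5^(2/3)*c/10))*exp(-2^(1/3)*5^(2/3)*c/10)


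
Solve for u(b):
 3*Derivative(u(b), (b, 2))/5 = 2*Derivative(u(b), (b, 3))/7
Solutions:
 u(b) = C1 + C2*b + C3*exp(21*b/10)


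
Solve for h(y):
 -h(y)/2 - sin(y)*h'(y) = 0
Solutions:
 h(y) = C1*(cos(y) + 1)^(1/4)/(cos(y) - 1)^(1/4)


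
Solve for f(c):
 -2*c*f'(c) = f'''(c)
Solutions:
 f(c) = C1 + Integral(C2*airyai(-2^(1/3)*c) + C3*airybi(-2^(1/3)*c), c)


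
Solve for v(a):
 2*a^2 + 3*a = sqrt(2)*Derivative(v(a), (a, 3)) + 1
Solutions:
 v(a) = C1 + C2*a + C3*a^2 + sqrt(2)*a^5/60 + sqrt(2)*a^4/16 - sqrt(2)*a^3/12


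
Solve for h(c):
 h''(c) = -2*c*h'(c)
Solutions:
 h(c) = C1 + C2*erf(c)


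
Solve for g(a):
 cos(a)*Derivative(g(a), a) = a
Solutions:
 g(a) = C1 + Integral(a/cos(a), a)


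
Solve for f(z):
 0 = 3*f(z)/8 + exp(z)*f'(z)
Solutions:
 f(z) = C1*exp(3*exp(-z)/8)


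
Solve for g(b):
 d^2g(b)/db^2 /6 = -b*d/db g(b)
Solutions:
 g(b) = C1 + C2*erf(sqrt(3)*b)


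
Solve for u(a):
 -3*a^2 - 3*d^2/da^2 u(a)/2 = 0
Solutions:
 u(a) = C1 + C2*a - a^4/6


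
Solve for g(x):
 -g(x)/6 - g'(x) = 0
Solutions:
 g(x) = C1*exp(-x/6)


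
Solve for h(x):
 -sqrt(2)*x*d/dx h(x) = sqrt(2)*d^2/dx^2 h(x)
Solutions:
 h(x) = C1 + C2*erf(sqrt(2)*x/2)


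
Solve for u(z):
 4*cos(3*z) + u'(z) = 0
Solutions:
 u(z) = C1 - 4*sin(3*z)/3


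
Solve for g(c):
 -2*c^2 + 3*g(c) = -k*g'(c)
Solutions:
 g(c) = C1*exp(-3*c/k) + 2*c^2/3 - 4*c*k/9 + 4*k^2/27


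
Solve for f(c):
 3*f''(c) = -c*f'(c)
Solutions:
 f(c) = C1 + C2*erf(sqrt(6)*c/6)


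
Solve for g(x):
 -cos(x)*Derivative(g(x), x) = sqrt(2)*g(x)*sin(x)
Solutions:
 g(x) = C1*cos(x)^(sqrt(2))


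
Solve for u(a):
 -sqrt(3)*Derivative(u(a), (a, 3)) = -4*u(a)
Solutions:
 u(a) = C3*exp(2^(2/3)*3^(5/6)*a/3) + (C1*sin(2^(2/3)*3^(1/3)*a/2) + C2*cos(2^(2/3)*3^(1/3)*a/2))*exp(-2^(2/3)*3^(5/6)*a/6)


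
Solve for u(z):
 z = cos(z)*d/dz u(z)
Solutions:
 u(z) = C1 + Integral(z/cos(z), z)


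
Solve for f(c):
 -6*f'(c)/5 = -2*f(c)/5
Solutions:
 f(c) = C1*exp(c/3)


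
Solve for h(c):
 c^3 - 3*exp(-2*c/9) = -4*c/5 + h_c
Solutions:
 h(c) = C1 + c^4/4 + 2*c^2/5 + 27*exp(-2*c/9)/2


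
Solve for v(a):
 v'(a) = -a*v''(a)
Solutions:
 v(a) = C1 + C2*log(a)


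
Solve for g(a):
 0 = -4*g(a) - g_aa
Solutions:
 g(a) = C1*sin(2*a) + C2*cos(2*a)


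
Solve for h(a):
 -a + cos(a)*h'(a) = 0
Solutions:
 h(a) = C1 + Integral(a/cos(a), a)


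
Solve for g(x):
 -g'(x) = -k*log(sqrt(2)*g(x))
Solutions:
 Integral(1/(2*log(_y) + log(2)), (_y, g(x))) = C1 + k*x/2


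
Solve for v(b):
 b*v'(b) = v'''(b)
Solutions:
 v(b) = C1 + Integral(C2*airyai(b) + C3*airybi(b), b)


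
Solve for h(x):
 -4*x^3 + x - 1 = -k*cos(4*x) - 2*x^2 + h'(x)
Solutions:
 h(x) = C1 + k*sin(4*x)/4 - x^4 + 2*x^3/3 + x^2/2 - x


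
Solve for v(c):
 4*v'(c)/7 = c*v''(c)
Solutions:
 v(c) = C1 + C2*c^(11/7)


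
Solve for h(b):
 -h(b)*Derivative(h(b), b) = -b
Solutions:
 h(b) = -sqrt(C1 + b^2)
 h(b) = sqrt(C1 + b^2)


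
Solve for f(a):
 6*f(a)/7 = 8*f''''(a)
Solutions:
 f(a) = C1*exp(-sqrt(2)*3^(1/4)*7^(3/4)*a/14) + C2*exp(sqrt(2)*3^(1/4)*7^(3/4)*a/14) + C3*sin(sqrt(2)*3^(1/4)*7^(3/4)*a/14) + C4*cos(sqrt(2)*3^(1/4)*7^(3/4)*a/14)


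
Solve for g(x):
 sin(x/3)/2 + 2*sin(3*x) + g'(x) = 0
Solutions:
 g(x) = C1 + 3*cos(x/3)/2 + 2*cos(3*x)/3


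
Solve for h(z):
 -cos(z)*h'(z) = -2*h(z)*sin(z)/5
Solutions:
 h(z) = C1/cos(z)^(2/5)


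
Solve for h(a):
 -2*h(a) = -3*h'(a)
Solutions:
 h(a) = C1*exp(2*a/3)


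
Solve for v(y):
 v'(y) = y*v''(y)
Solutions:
 v(y) = C1 + C2*y^2


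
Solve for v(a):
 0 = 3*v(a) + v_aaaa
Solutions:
 v(a) = (C1*sin(sqrt(2)*3^(1/4)*a/2) + C2*cos(sqrt(2)*3^(1/4)*a/2))*exp(-sqrt(2)*3^(1/4)*a/2) + (C3*sin(sqrt(2)*3^(1/4)*a/2) + C4*cos(sqrt(2)*3^(1/4)*a/2))*exp(sqrt(2)*3^(1/4)*a/2)


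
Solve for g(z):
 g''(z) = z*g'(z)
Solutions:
 g(z) = C1 + C2*erfi(sqrt(2)*z/2)


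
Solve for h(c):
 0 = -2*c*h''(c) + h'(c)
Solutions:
 h(c) = C1 + C2*c^(3/2)


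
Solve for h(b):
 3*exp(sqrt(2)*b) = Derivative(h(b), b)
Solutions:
 h(b) = C1 + 3*sqrt(2)*exp(sqrt(2)*b)/2


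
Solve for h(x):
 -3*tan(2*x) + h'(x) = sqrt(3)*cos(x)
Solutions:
 h(x) = C1 - 3*log(cos(2*x))/2 + sqrt(3)*sin(x)


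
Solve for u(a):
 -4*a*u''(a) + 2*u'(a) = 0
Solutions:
 u(a) = C1 + C2*a^(3/2)


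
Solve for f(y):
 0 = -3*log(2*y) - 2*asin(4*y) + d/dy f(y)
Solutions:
 f(y) = C1 + 3*y*log(y) + 2*y*asin(4*y) - 3*y + 3*y*log(2) + sqrt(1 - 16*y^2)/2


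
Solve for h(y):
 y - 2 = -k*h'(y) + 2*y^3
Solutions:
 h(y) = C1 + y^4/(2*k) - y^2/(2*k) + 2*y/k


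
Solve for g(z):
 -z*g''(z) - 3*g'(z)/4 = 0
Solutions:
 g(z) = C1 + C2*z^(1/4)


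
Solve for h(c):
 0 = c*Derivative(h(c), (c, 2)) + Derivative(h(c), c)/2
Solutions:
 h(c) = C1 + C2*sqrt(c)


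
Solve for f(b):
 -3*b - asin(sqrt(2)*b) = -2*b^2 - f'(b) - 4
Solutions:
 f(b) = C1 - 2*b^3/3 + 3*b^2/2 + b*asin(sqrt(2)*b) - 4*b + sqrt(2)*sqrt(1 - 2*b^2)/2


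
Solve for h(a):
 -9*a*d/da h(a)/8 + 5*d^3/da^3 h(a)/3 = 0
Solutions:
 h(a) = C1 + Integral(C2*airyai(3*5^(2/3)*a/10) + C3*airybi(3*5^(2/3)*a/10), a)


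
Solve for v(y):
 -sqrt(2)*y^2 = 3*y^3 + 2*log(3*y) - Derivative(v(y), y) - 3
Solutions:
 v(y) = C1 + 3*y^4/4 + sqrt(2)*y^3/3 + 2*y*log(y) - 5*y + y*log(9)


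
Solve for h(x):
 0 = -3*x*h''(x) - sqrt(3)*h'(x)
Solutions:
 h(x) = C1 + C2*x^(1 - sqrt(3)/3)


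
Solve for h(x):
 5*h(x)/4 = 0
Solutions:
 h(x) = 0


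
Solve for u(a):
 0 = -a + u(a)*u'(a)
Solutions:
 u(a) = -sqrt(C1 + a^2)
 u(a) = sqrt(C1 + a^2)


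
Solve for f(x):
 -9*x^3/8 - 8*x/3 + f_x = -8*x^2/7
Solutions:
 f(x) = C1 + 9*x^4/32 - 8*x^3/21 + 4*x^2/3


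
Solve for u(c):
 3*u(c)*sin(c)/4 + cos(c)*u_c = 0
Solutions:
 u(c) = C1*cos(c)^(3/4)


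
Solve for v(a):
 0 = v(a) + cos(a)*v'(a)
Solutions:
 v(a) = C1*sqrt(sin(a) - 1)/sqrt(sin(a) + 1)


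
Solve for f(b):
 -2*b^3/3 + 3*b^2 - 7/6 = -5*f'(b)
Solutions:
 f(b) = C1 + b^4/30 - b^3/5 + 7*b/30


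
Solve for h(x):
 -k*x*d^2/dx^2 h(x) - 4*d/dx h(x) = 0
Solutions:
 h(x) = C1 + x^(((re(k) - 4)*re(k) + im(k)^2)/(re(k)^2 + im(k)^2))*(C2*sin(4*log(x)*Abs(im(k))/(re(k)^2 + im(k)^2)) + C3*cos(4*log(x)*im(k)/(re(k)^2 + im(k)^2)))


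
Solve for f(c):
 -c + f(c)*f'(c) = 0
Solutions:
 f(c) = -sqrt(C1 + c^2)
 f(c) = sqrt(C1 + c^2)


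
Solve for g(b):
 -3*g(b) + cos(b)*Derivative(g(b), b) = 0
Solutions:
 g(b) = C1*(sin(b) + 1)^(3/2)/(sin(b) - 1)^(3/2)


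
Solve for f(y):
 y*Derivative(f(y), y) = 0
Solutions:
 f(y) = C1


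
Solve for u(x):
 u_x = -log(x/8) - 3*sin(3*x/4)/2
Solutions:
 u(x) = C1 - x*log(x) + x + 3*x*log(2) + 2*cos(3*x/4)


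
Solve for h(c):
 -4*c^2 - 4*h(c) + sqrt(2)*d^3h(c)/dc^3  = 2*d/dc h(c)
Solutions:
 h(c) = C1*exp(-c*(2^(1/3)/(sqrt(1 - sqrt(2)/27) + 1)^(1/3) + 3*2^(1/6)*(sqrt(1 - sqrt(2)/27) + 1)^(1/3))/6)*sin(c*(-sqrt(6)/(sqrt(2 - 2*sqrt(2)/27) + sqrt(2))^(1/3) + 3*sqrt(3)*(sqrt(2 - 2*sqrt(2)/27) + sqrt(2))^(1/3))/6) + C2*exp(-c*(2^(1/3)/(sqrt(1 - sqrt(2)/27) + 1)^(1/3) + 3*2^(1/6)*(sqrt(1 - sqrt(2)/27) + 1)^(1/3))/6)*cos(c*(-sqrt(6)/(sqrt(2 - 2*sqrt(2)/27) + sqrt(2))^(1/3) + 3*sqrt(3)*(sqrt(2 - 2*sqrt(2)/27) + sqrt(2))^(1/3))/6) + C3*exp(c*(2^(1/3)/(3*(sqrt(1 - sqrt(2)/27) + 1)^(1/3)) + 2^(1/6)*(sqrt(1 - sqrt(2)/27) + 1)^(1/3))) - c^2 + c - 1/2


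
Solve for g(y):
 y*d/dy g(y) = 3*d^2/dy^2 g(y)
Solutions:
 g(y) = C1 + C2*erfi(sqrt(6)*y/6)


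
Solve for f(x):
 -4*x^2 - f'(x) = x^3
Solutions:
 f(x) = C1 - x^4/4 - 4*x^3/3


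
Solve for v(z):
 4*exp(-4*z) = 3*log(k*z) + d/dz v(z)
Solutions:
 v(z) = C1 - 3*z*log(k*z) + 3*z - exp(-4*z)


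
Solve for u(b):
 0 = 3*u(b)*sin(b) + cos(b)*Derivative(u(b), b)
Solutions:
 u(b) = C1*cos(b)^3


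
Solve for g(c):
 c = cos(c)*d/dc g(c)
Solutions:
 g(c) = C1 + Integral(c/cos(c), c)


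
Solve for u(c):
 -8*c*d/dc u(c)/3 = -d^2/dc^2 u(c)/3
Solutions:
 u(c) = C1 + C2*erfi(2*c)


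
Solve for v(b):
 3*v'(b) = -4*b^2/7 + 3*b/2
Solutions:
 v(b) = C1 - 4*b^3/63 + b^2/4


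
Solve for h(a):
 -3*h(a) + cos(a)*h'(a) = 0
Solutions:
 h(a) = C1*(sin(a) + 1)^(3/2)/(sin(a) - 1)^(3/2)


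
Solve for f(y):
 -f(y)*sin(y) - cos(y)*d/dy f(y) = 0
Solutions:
 f(y) = C1*cos(y)


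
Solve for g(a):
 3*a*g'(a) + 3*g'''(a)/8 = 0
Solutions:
 g(a) = C1 + Integral(C2*airyai(-2*a) + C3*airybi(-2*a), a)


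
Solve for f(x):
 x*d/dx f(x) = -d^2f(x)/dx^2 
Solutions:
 f(x) = C1 + C2*erf(sqrt(2)*x/2)


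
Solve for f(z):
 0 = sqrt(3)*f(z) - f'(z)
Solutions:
 f(z) = C1*exp(sqrt(3)*z)


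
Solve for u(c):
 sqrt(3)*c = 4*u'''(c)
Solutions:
 u(c) = C1 + C2*c + C3*c^2 + sqrt(3)*c^4/96


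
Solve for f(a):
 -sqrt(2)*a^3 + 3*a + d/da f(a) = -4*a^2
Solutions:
 f(a) = C1 + sqrt(2)*a^4/4 - 4*a^3/3 - 3*a^2/2


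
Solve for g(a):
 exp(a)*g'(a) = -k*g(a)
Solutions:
 g(a) = C1*exp(k*exp(-a))


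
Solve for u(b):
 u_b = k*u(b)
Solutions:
 u(b) = C1*exp(b*k)


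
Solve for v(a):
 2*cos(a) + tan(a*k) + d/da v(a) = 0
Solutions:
 v(a) = C1 - Piecewise((-log(cos(a*k))/k, Ne(k, 0)), (0, True)) - 2*sin(a)


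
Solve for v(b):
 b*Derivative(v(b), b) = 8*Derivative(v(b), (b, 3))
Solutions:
 v(b) = C1 + Integral(C2*airyai(b/2) + C3*airybi(b/2), b)


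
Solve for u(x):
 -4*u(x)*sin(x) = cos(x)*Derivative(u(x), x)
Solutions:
 u(x) = C1*cos(x)^4


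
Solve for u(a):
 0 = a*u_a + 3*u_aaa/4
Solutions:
 u(a) = C1 + Integral(C2*airyai(-6^(2/3)*a/3) + C3*airybi(-6^(2/3)*a/3), a)


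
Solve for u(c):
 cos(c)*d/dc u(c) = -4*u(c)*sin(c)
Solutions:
 u(c) = C1*cos(c)^4


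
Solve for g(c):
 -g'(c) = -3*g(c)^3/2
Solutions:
 g(c) = -sqrt(-1/(C1 + 3*c))
 g(c) = sqrt(-1/(C1 + 3*c))


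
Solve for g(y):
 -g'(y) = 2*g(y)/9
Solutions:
 g(y) = C1*exp(-2*y/9)


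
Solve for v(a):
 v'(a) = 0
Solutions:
 v(a) = C1


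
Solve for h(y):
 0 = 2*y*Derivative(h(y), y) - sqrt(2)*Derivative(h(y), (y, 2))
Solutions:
 h(y) = C1 + C2*erfi(2^(3/4)*y/2)


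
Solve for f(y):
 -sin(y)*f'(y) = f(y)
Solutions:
 f(y) = C1*sqrt(cos(y) + 1)/sqrt(cos(y) - 1)


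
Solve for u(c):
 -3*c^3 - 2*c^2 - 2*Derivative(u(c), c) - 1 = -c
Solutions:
 u(c) = C1 - 3*c^4/8 - c^3/3 + c^2/4 - c/2


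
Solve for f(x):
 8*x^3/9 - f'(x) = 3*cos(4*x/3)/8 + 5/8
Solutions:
 f(x) = C1 + 2*x^4/9 - 5*x/8 - 9*sin(4*x/3)/32


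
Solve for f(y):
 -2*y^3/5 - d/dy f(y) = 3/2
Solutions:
 f(y) = C1 - y^4/10 - 3*y/2


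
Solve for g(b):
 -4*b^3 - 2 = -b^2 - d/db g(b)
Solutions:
 g(b) = C1 + b^4 - b^3/3 + 2*b


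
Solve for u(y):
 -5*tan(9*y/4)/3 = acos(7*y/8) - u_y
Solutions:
 u(y) = C1 + y*acos(7*y/8) - sqrt(64 - 49*y^2)/7 - 20*log(cos(9*y/4))/27


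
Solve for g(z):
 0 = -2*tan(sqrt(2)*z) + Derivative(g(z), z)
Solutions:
 g(z) = C1 - sqrt(2)*log(cos(sqrt(2)*z))


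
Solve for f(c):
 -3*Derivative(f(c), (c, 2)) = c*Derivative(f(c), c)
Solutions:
 f(c) = C1 + C2*erf(sqrt(6)*c/6)


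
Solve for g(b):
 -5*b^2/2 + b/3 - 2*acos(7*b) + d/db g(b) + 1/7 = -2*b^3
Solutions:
 g(b) = C1 - b^4/2 + 5*b^3/6 - b^2/6 + 2*b*acos(7*b) - b/7 - 2*sqrt(1 - 49*b^2)/7


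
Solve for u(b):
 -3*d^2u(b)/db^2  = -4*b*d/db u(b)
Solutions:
 u(b) = C1 + C2*erfi(sqrt(6)*b/3)


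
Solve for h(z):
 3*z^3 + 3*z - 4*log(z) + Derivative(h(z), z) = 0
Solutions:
 h(z) = C1 - 3*z^4/4 - 3*z^2/2 + 4*z*log(z) - 4*z


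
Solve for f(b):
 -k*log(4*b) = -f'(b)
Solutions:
 f(b) = C1 + b*k*log(b) - b*k + b*k*log(4)


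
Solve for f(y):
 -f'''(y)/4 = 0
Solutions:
 f(y) = C1 + C2*y + C3*y^2


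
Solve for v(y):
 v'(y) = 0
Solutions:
 v(y) = C1


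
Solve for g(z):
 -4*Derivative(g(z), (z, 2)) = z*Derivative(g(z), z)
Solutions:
 g(z) = C1 + C2*erf(sqrt(2)*z/4)


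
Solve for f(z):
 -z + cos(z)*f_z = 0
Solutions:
 f(z) = C1 + Integral(z/cos(z), z)


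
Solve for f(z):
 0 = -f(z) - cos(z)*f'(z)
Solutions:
 f(z) = C1*sqrt(sin(z) - 1)/sqrt(sin(z) + 1)


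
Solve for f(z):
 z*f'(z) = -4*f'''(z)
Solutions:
 f(z) = C1 + Integral(C2*airyai(-2^(1/3)*z/2) + C3*airybi(-2^(1/3)*z/2), z)


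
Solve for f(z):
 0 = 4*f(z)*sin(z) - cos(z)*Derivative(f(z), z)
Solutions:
 f(z) = C1/cos(z)^4


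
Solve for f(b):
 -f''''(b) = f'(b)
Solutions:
 f(b) = C1 + C4*exp(-b) + (C2*sin(sqrt(3)*b/2) + C3*cos(sqrt(3)*b/2))*exp(b/2)


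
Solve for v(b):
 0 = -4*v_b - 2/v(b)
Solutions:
 v(b) = -sqrt(C1 - b)
 v(b) = sqrt(C1 - b)


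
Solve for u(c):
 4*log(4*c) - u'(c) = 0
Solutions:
 u(c) = C1 + 4*c*log(c) - 4*c + c*log(256)


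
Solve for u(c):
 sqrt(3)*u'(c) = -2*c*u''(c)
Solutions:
 u(c) = C1 + C2*c^(1 - sqrt(3)/2)


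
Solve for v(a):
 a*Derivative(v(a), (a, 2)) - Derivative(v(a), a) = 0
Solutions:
 v(a) = C1 + C2*a^2


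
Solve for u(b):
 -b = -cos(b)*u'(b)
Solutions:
 u(b) = C1 + Integral(b/cos(b), b)


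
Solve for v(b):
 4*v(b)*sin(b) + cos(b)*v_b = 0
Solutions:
 v(b) = C1*cos(b)^4


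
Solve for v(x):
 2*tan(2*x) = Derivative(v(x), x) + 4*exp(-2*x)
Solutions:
 v(x) = C1 + log(tan(2*x)^2 + 1)/2 + 2*exp(-2*x)


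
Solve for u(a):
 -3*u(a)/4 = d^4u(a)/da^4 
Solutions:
 u(a) = (C1*sin(3^(1/4)*a/2) + C2*cos(3^(1/4)*a/2))*exp(-3^(1/4)*a/2) + (C3*sin(3^(1/4)*a/2) + C4*cos(3^(1/4)*a/2))*exp(3^(1/4)*a/2)


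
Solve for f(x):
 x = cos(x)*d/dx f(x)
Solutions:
 f(x) = C1 + Integral(x/cos(x), x)


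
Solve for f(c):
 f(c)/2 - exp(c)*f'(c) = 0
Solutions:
 f(c) = C1*exp(-exp(-c)/2)


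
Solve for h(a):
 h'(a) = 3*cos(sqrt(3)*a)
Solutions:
 h(a) = C1 + sqrt(3)*sin(sqrt(3)*a)


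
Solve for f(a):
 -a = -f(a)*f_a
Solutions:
 f(a) = -sqrt(C1 + a^2)
 f(a) = sqrt(C1 + a^2)


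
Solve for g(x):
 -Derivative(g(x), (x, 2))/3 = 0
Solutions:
 g(x) = C1 + C2*x


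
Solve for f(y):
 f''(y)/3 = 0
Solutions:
 f(y) = C1 + C2*y


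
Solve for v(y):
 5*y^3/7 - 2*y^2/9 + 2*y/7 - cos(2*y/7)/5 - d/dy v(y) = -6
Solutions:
 v(y) = C1 + 5*y^4/28 - 2*y^3/27 + y^2/7 + 6*y - 7*sin(2*y/7)/10


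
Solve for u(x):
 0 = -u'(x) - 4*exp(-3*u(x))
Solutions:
 u(x) = log(C1 - 12*x)/3
 u(x) = log((-3^(1/3) - 3^(5/6)*I)*(C1 - 4*x)^(1/3)/2)
 u(x) = log((-3^(1/3) + 3^(5/6)*I)*(C1 - 4*x)^(1/3)/2)


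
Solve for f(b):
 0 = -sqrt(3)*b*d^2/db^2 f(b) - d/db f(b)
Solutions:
 f(b) = C1 + C2*b^(1 - sqrt(3)/3)


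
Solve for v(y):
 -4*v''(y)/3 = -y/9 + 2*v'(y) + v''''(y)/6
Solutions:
 v(y) = C1 + C2*exp(-6^(1/3)*y*(-(27 + sqrt(1113))^(1/3) + 4*6^(1/3)/(27 + sqrt(1113))^(1/3))/6)*sin(2^(1/3)*3^(1/6)*y*(2*2^(1/3)/(27 + sqrt(1113))^(1/3) + 3^(2/3)*(27 + sqrt(1113))^(1/3)/6)) + C3*exp(-6^(1/3)*y*(-(27 + sqrt(1113))^(1/3) + 4*6^(1/3)/(27 + sqrt(1113))^(1/3))/6)*cos(2^(1/3)*3^(1/6)*y*(2*2^(1/3)/(27 + sqrt(1113))^(1/3) + 3^(2/3)*(27 + sqrt(1113))^(1/3)/6)) + C4*exp(6^(1/3)*y*(-(27 + sqrt(1113))^(1/3) + 4*6^(1/3)/(27 + sqrt(1113))^(1/3))/3) + y^2/36 - y/27


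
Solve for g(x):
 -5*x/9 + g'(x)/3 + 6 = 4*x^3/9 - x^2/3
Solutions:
 g(x) = C1 + x^4/3 - x^3/3 + 5*x^2/6 - 18*x


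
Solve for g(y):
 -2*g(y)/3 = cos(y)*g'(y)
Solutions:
 g(y) = C1*(sin(y) - 1)^(1/3)/(sin(y) + 1)^(1/3)


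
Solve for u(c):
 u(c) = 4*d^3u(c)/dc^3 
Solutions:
 u(c) = C3*exp(2^(1/3)*c/2) + (C1*sin(2^(1/3)*sqrt(3)*c/4) + C2*cos(2^(1/3)*sqrt(3)*c/4))*exp(-2^(1/3)*c/4)


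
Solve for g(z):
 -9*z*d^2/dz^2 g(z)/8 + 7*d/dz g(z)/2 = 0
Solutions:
 g(z) = C1 + C2*z^(37/9)


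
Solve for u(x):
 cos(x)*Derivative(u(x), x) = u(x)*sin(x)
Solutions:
 u(x) = C1/cos(x)


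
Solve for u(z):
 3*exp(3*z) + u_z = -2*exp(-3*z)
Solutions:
 u(z) = C1 - exp(3*z) + 2*exp(-3*z)/3


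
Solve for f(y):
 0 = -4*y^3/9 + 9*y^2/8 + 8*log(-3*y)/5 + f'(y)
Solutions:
 f(y) = C1 + y^4/9 - 3*y^3/8 - 8*y*log(-y)/5 + 8*y*(1 - log(3))/5


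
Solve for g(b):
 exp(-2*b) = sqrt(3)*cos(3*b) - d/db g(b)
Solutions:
 g(b) = C1 + sqrt(3)*sin(3*b)/3 + exp(-2*b)/2


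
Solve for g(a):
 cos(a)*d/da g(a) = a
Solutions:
 g(a) = C1 + Integral(a/cos(a), a)


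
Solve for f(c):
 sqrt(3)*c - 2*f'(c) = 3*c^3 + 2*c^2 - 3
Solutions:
 f(c) = C1 - 3*c^4/8 - c^3/3 + sqrt(3)*c^2/4 + 3*c/2


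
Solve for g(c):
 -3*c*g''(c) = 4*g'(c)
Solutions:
 g(c) = C1 + C2/c^(1/3)


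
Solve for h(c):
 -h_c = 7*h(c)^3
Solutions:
 h(c) = -sqrt(2)*sqrt(-1/(C1 - 7*c))/2
 h(c) = sqrt(2)*sqrt(-1/(C1 - 7*c))/2


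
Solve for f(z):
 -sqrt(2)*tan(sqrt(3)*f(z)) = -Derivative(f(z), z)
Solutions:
 f(z) = sqrt(3)*(pi - asin(C1*exp(sqrt(6)*z)))/3
 f(z) = sqrt(3)*asin(C1*exp(sqrt(6)*z))/3


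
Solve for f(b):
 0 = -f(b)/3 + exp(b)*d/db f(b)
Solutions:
 f(b) = C1*exp(-exp(-b)/3)


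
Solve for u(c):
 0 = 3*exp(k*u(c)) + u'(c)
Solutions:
 u(c) = Piecewise((log(1/(C1*k + 3*c*k))/k, Ne(k, 0)), (nan, True))
 u(c) = Piecewise((C1 - 3*c, Eq(k, 0)), (nan, True))


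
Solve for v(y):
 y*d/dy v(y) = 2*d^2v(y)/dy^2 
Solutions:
 v(y) = C1 + C2*erfi(y/2)


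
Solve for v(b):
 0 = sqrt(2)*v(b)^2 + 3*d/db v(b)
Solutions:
 v(b) = 3/(C1 + sqrt(2)*b)
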